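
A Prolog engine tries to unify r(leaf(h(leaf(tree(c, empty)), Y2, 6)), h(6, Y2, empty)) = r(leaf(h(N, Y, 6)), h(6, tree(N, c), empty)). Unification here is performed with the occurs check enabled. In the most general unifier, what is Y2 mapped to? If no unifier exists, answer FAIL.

tree(leaf(tree(c, empty)), c)

Decompose r/2: leaf(h(leaf(tree(c, empty)), Y2, 6)) = leaf(h(N, Y, 6)),  h(6, Y2, empty) = h(6, tree(N, c), empty).
Decompose leaf/1: h(leaf(tree(c, empty)), Y2, 6) = h(N, Y, 6).
Decompose h/3: leaf(tree(c, empty)) = N,  Y2 = Y,  6 = 6.
Bind N := leaf(tree(c, empty)); substituting into the one remaining equation that mentions N gives: h(6, Y2, empty) = h(6, tree(leaf(tree(c, empty)), c), empty).
Bind Y2 := Y; substituting into the one remaining equation that mentions Y2 gives: h(6, Y, empty) = h(6, tree(leaf(tree(c, empty)), c), empty).
Delete trivial equation 6 = 6.
Decompose h/3: 6 = 6,  Y = tree(leaf(tree(c, empty)), c),  empty = empty.
Delete trivial equation 6 = 6.
Bind Y := tree(leaf(tree(c, empty)), c); no other remaining equation mentions Y. Substituting into the earlier binding gives Y2 := tree(leaf(tree(c, empty)), c).
Delete trivial equation empty = empty.
MGU = { N = leaf(tree(c, empty)), Y2 = tree(leaf(tree(c, empty)), c), Y = tree(leaf(tree(c, empty)), c) }, so Y2 = tree(leaf(tree(c, empty)), c).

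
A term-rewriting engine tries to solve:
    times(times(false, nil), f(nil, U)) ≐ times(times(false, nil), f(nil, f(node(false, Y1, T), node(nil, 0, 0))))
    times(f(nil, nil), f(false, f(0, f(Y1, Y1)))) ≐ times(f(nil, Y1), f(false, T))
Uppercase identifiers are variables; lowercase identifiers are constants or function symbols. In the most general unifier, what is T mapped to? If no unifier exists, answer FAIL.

f(0, f(nil, nil))

Decompose times/2: times(false, nil) ≐ times(false, nil),  f(nil, U) ≐ f(nil, f(node(false, Y1, T), node(nil, 0, 0))).
Delete trivial equation times(false, nil) ≐ times(false, nil).
Decompose f/2: nil ≐ nil,  U ≐ f(node(false, Y1, T), node(nil, 0, 0)).
Delete trivial equation nil ≐ nil.
Bind U := f(node(false, Y1, T), node(nil, 0, 0)); no other remaining equation mentions U.
Decompose times/2: f(nil, nil) ≐ f(nil, Y1),  f(false, f(0, f(Y1, Y1))) ≐ f(false, T).
Decompose f/2: nil ≐ nil,  nil ≐ Y1.
Delete trivial equation nil ≐ nil.
Bind Y1 := nil; substituting into the remaining equation gives: f(false, f(0, f(nil, nil))) ≐ f(false, T). Substituting into the earlier binding gives U := f(node(false, nil, T), node(nil, 0, 0)).
Decompose f/2: false ≐ false,  f(0, f(nil, nil)) ≐ T.
Delete trivial equation false ≐ false.
Bind T := f(0, f(nil, nil)). Substituting into the earlier binding gives U := f(node(false, nil, f(0, f(nil, nil))), node(nil, 0, 0)).
MGU = { U := f(node(false, nil, f(0, f(nil, nil))), node(nil, 0, 0)), Y1 := nil, T := f(0, f(nil, nil)) }, so T := f(0, f(nil, nil)).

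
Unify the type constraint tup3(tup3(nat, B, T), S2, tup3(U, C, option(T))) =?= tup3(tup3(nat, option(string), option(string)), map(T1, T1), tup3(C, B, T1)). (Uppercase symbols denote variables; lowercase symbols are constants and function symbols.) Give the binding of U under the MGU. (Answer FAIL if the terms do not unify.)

option(string)

Decompose tup3/3: tup3(nat, B, T) =?= tup3(nat, option(string), option(string)),  S2 =?= map(T1, T1),  tup3(U, C, option(T)) =?= tup3(C, B, T1).
Decompose tup3/3: nat =?= nat,  B =?= option(string),  T =?= option(string).
Delete trivial equation nat =?= nat.
Bind B := option(string); substituting into the one remaining equation that mentions B gives: tup3(U, C, option(T)) =?= tup3(C, option(string), T1).
Bind T := option(string); substituting into the one remaining equation that mentions T gives: tup3(U, C, option(option(string))) =?= tup3(C, option(string), T1).
Bind S2 := map(T1, T1); no other remaining equation mentions S2.
Decompose tup3/3: U =?= C,  C =?= option(string),  option(option(string)) =?= T1.
Bind U := C; no other remaining equation mentions U.
Bind C := option(string); no other remaining equation mentions C. Substituting into the earlier binding gives U := option(string).
Bind T1 := option(option(string)). Substituting into the earlier binding gives S2 := map(option(option(string)), option(option(string))).
MGU = { B -> option(string), T -> option(string), S2 -> map(option(option(string)), option(option(string))), U -> option(string), C -> option(string), T1 -> option(option(string)) }, so U -> option(string).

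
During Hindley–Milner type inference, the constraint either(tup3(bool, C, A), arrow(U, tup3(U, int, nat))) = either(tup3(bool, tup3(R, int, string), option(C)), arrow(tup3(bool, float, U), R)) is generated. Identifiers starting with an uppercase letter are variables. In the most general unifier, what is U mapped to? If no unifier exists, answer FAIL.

FAIL

Decompose either/2: tup3(bool, C, A) = tup3(bool, tup3(R, int, string), option(C)),  arrow(U, tup3(U, int, nat)) = arrow(tup3(bool, float, U), R).
Decompose tup3/3: bool = bool,  C = tup3(R, int, string),  A = option(C).
Delete trivial equation bool = bool.
Bind C := tup3(R, int, string); substituting into the one remaining equation that mentions C gives: A = option(tup3(R, int, string)).
Bind A := option(tup3(R, int, string)); no other remaining equation mentions A.
Decompose arrow/2: U = tup3(bool, float, U),  tup3(U, int, nat) = R.
Occurs check fails: U occurs in tup3(bool, float, U); the equation U = tup3(bool, float, U) has no finite solution.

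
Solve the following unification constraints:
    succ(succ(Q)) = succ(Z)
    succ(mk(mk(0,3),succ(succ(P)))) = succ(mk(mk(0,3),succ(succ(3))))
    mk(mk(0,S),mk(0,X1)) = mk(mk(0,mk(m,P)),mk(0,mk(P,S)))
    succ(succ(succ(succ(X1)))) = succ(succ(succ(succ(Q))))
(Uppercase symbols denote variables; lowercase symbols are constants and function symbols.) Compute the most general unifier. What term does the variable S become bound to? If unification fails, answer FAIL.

mk(m,3)

Decompose succ/1: succ(Q) = Z.
Bind Z := succ(Q); no other remaining equation mentions Z.
Decompose succ/1: mk(mk(0,3),succ(succ(P))) = mk(mk(0,3),succ(succ(3))).
Decompose mk/2: mk(0,3) = mk(0,3),  succ(succ(P)) = succ(succ(3)).
Delete trivial equation mk(0,3) = mk(0,3).
Decompose succ/1: succ(P) = succ(3).
Decompose succ/1: P = 3.
Bind P := 3; substituting into the one remaining equation that mentions P gives: mk(mk(0,S),mk(0,X1)) = mk(mk(0,mk(m,3)),mk(0,mk(3,S))).
Decompose mk/2: mk(0,S) = mk(0,mk(m,3)),  mk(0,X1) = mk(0,mk(3,S)).
Decompose mk/2: 0 = 0,  S = mk(m,3).
Delete trivial equation 0 = 0.
Bind S := mk(m,3); substituting into the one remaining equation that mentions S gives: mk(0,X1) = mk(0,mk(3,mk(m,3))).
Decompose mk/2: 0 = 0,  X1 = mk(3,mk(m,3)).
Delete trivial equation 0 = 0.
Bind X1 := mk(3,mk(m,3)); substituting into the remaining equation gives: succ(succ(succ(succ(mk(3,mk(m,3)))))) = succ(succ(succ(succ(Q)))).
Decompose succ/1: succ(succ(succ(mk(3,mk(m,3))))) = succ(succ(succ(Q))).
Decompose succ/1: succ(succ(mk(3,mk(m,3)))) = succ(succ(Q)).
Decompose succ/1: succ(mk(3,mk(m,3))) = succ(Q).
Decompose succ/1: mk(3,mk(m,3)) = Q.
Bind Q := mk(3,mk(m,3)). Substituting into the earlier binding gives Z := succ(mk(3,mk(m,3))).
MGU = { Z ↦ succ(mk(3,mk(m,3))), P ↦ 3, S ↦ mk(m,3), X1 ↦ mk(3,mk(m,3)), Q ↦ mk(3,mk(m,3)) }, so S ↦ mk(m,3).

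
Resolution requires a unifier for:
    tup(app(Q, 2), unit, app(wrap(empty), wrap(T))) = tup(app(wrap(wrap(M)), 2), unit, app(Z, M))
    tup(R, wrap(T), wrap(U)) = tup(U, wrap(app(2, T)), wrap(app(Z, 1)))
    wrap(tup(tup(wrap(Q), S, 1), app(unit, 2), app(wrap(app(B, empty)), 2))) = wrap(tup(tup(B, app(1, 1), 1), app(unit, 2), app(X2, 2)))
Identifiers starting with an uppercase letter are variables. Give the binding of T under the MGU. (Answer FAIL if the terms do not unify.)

FAIL

Decompose tup/3: app(Q, 2) = app(wrap(wrap(M)), 2),  unit = unit,  app(wrap(empty), wrap(T)) = app(Z, M).
Decompose app/2: Q = wrap(wrap(M)),  2 = 2.
Bind Q := wrap(wrap(M)); substituting into the one remaining equation that mentions Q gives: wrap(tup(tup(wrap(wrap(wrap(M))), S, 1), app(unit, 2), app(wrap(app(B, empty)), 2))) = wrap(tup(tup(B, app(1, 1), 1), app(unit, 2), app(X2, 2))).
Delete trivial equation 2 = 2.
Delete trivial equation unit = unit.
Decompose app/2: wrap(empty) = Z,  wrap(T) = M.
Bind Z := wrap(empty); substituting into the one remaining equation that mentions Z gives: tup(R, wrap(T), wrap(U)) = tup(U, wrap(app(2, T)), wrap(app(wrap(empty), 1))).
Bind M := wrap(T); substituting into the one remaining equation that mentions M gives: wrap(tup(tup(wrap(wrap(wrap(wrap(T)))), S, 1), app(unit, 2), app(wrap(app(B, empty)), 2))) = wrap(tup(tup(B, app(1, 1), 1), app(unit, 2), app(X2, 2))). Substituting into the earlier binding gives Q := wrap(wrap(wrap(T))).
Decompose tup/3: R = U,  wrap(T) = wrap(app(2, T)),  wrap(U) = wrap(app(wrap(empty), 1)).
Bind R := U; no other remaining equation mentions R.
Decompose wrap/1: T = app(2, T).
Occurs check fails: T occurs in app(2, T); the equation T = app(2, T) has no finite solution.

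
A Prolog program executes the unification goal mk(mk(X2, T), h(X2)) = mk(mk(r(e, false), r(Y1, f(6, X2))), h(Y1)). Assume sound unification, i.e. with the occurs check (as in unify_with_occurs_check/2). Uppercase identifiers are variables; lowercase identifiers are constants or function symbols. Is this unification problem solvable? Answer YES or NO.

YES

Decompose mk/2: mk(X2, T) = mk(r(e, false), r(Y1, f(6, X2))),  h(X2) = h(Y1).
Decompose mk/2: X2 = r(e, false),  T = r(Y1, f(6, X2)).
Bind X2 := r(e, false); substituting into the remaining equations gives: T = r(Y1, f(6, r(e, false))),  h(r(e, false)) = h(Y1).
Bind T := r(Y1, f(6, r(e, false))); no other remaining equation mentions T.
Decompose h/1: r(e, false) = Y1.
Bind Y1 := r(e, false). Substituting into the earlier binding gives T := r(r(e, false), f(6, r(e, false))).
No equations remain and no clash or occurs-check failure arose, so a unifier exists.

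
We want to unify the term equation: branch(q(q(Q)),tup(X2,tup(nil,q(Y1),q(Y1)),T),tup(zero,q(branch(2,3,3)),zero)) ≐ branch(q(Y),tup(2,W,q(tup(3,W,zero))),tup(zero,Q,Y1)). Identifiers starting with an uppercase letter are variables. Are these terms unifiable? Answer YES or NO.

Decompose branch/3: q(q(Q)) ≐ q(Y),  tup(X2,tup(nil,q(Y1),q(Y1)),T) ≐ tup(2,W,q(tup(3,W,zero))),  tup(zero,q(branch(2,3,3)),zero) ≐ tup(zero,Q,Y1).
Decompose q/1: q(Q) ≐ Y.
Bind Y := q(Q); no other remaining equation mentions Y.
Decompose tup/3: X2 ≐ 2,  tup(nil,q(Y1),q(Y1)) ≐ W,  T ≐ q(tup(3,W,zero)).
Bind X2 := 2; no other remaining equation mentions X2.
Bind W := tup(nil,q(Y1),q(Y1)); substituting into the one remaining equation that mentions W gives: T ≐ q(tup(3,tup(nil,q(Y1),q(Y1)),zero)).
Bind T := q(tup(3,tup(nil,q(Y1),q(Y1)),zero)); no other remaining equation mentions T.
Decompose tup/3: zero ≐ zero,  q(branch(2,3,3)) ≐ Q,  zero ≐ Y1.
Delete trivial equation zero ≐ zero.
Bind Q := q(branch(2,3,3)); no other remaining equation mentions Q. Substituting into the earlier binding gives Y := q(q(branch(2,3,3))).
Bind Y1 := zero. Substituting into the earlier bindings gives W := tup(nil,q(zero),q(zero)), T := q(tup(3,tup(nil,q(zero),q(zero)),zero)).
No equations remain and no clash or occurs-check failure arose, so a unifier exists.

YES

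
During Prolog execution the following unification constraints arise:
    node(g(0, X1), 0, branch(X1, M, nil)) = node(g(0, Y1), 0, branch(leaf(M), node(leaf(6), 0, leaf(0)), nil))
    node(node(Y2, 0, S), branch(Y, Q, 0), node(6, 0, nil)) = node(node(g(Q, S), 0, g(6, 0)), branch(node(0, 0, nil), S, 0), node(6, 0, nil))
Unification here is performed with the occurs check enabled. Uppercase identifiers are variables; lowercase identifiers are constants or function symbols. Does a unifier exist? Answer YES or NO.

Decompose node/3: g(0, X1) = g(0, Y1),  0 = 0,  branch(X1, M, nil) = branch(leaf(M), node(leaf(6), 0, leaf(0)), nil).
Decompose g/2: 0 = 0,  X1 = Y1.
Delete trivial equation 0 = 0.
Bind X1 := Y1; substituting into the one remaining equation that mentions X1 gives: branch(Y1, M, nil) = branch(leaf(M), node(leaf(6), 0, leaf(0)), nil).
Delete trivial equation 0 = 0.
Decompose branch/3: Y1 = leaf(M),  M = node(leaf(6), 0, leaf(0)),  nil = nil.
Bind Y1 := leaf(M); no other remaining equation mentions Y1. Substituting into the earlier binding gives X1 := leaf(M).
Bind M := node(leaf(6), 0, leaf(0)); no other remaining equation mentions M. Substituting into the earlier bindings gives X1 := leaf(node(leaf(6), 0, leaf(0))), Y1 := leaf(node(leaf(6), 0, leaf(0))).
Delete trivial equation nil = nil.
Decompose node/3: node(Y2, 0, S) = node(g(Q, S), 0, g(6, 0)),  branch(Y, Q, 0) = branch(node(0, 0, nil), S, 0),  node(6, 0, nil) = node(6, 0, nil).
Decompose node/3: Y2 = g(Q, S),  0 = 0,  S = g(6, 0).
Bind Y2 := g(Q, S); no other remaining equation mentions Y2.
Delete trivial equation 0 = 0.
Bind S := g(6, 0); substituting into the one remaining equation that mentions S gives: branch(Y, Q, 0) = branch(node(0, 0, nil), g(6, 0), 0). Substituting into the earlier binding gives Y2 := g(Q, g(6, 0)).
Decompose branch/3: Y = node(0, 0, nil),  Q = g(6, 0),  0 = 0.
Bind Y := node(0, 0, nil); no other remaining equation mentions Y.
Bind Q := g(6, 0); no other remaining equation mentions Q. Substituting into the earlier binding gives Y2 := g(g(6, 0), g(6, 0)).
Delete trivial equation 0 = 0.
Delete trivial equation node(6, 0, nil) = node(6, 0, nil).
No equations remain and no clash or occurs-check failure arose, so a unifier exists.

YES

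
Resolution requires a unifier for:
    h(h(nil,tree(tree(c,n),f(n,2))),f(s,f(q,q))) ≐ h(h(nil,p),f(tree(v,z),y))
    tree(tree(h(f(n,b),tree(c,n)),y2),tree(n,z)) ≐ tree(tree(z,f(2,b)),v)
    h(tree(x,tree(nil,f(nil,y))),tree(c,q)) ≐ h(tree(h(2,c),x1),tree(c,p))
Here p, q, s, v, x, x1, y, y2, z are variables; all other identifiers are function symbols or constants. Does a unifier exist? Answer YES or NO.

Decompose h/2: h(nil,tree(tree(c,n),f(n,2))) ≐ h(nil,p),  f(s,f(q,q)) ≐ f(tree(v,z),y).
Decompose h/2: nil ≐ nil,  tree(tree(c,n),f(n,2)) ≐ p.
Delete trivial equation nil ≐ nil.
Bind p := tree(tree(c,n),f(n,2)); substituting into the one remaining equation that mentions p gives: h(tree(x,tree(nil,f(nil,y))),tree(c,q)) ≐ h(tree(h(2,c),x1),tree(c,tree(tree(c,n),f(n,2)))).
Decompose f/2: s ≐ tree(v,z),  f(q,q) ≐ y.
Bind s := tree(v,z); no other remaining equation mentions s.
Bind y := f(q,q); substituting into the one remaining equation that mentions y gives: h(tree(x,tree(nil,f(nil,f(q,q)))),tree(c,q)) ≐ h(tree(h(2,c),x1),tree(c,tree(tree(c,n),f(n,2)))).
Decompose tree/2: tree(h(f(n,b),tree(c,n)),y2) ≐ tree(z,f(2,b)),  tree(n,z) ≐ v.
Decompose tree/2: h(f(n,b),tree(c,n)) ≐ z,  y2 ≐ f(2,b).
Bind z := h(f(n,b),tree(c,n)); substituting into the one remaining equation that mentions z gives: tree(n,h(f(n,b),tree(c,n))) ≐ v. Substituting into the earlier binding gives s := tree(v,h(f(n,b),tree(c,n))).
Bind y2 := f(2,b); no other remaining equation mentions y2.
Bind v := tree(n,h(f(n,b),tree(c,n))); no other remaining equation mentions v. Substituting into the earlier binding gives s := tree(tree(n,h(f(n,b),tree(c,n))),h(f(n,b),tree(c,n))).
Decompose h/2: tree(x,tree(nil,f(nil,f(q,q)))) ≐ tree(h(2,c),x1),  tree(c,q) ≐ tree(c,tree(tree(c,n),f(n,2))).
Decompose tree/2: x ≐ h(2,c),  tree(nil,f(nil,f(q,q))) ≐ x1.
Bind x := h(2,c); no other remaining equation mentions x.
Bind x1 := tree(nil,f(nil,f(q,q))); no other remaining equation mentions x1.
Decompose tree/2: c ≐ c,  q ≐ tree(tree(c,n),f(n,2)).
Delete trivial equation c ≐ c.
Bind q := tree(tree(c,n),f(n,2)). Substituting into the earlier bindings gives y := f(tree(tree(c,n),f(n,2)),tree(tree(c,n),f(n,2))), x1 := tree(nil,f(nil,f(tree(tree(c,n),f(n,2)),tree(tree(c,n),f(n,2))))).
No equations remain and no clash or occurs-check failure arose, so a unifier exists.

YES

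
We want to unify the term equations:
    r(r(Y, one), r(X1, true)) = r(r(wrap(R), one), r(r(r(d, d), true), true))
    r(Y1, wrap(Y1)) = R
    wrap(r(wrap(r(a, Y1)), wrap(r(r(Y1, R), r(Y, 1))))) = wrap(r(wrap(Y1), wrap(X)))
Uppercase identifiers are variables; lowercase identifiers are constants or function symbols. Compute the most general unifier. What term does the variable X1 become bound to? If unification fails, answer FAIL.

Decompose r/2: r(Y, one) = r(wrap(R), one),  r(X1, true) = r(r(r(d, d), true), true).
Decompose r/2: Y = wrap(R),  one = one.
Bind Y := wrap(R); substituting into the one remaining equation that mentions Y gives: wrap(r(wrap(r(a, Y1)), wrap(r(r(Y1, R), r(wrap(R), 1))))) = wrap(r(wrap(Y1), wrap(X))).
Delete trivial equation one = one.
Decompose r/2: X1 = r(r(d, d), true),  true = true.
Bind X1 := r(r(d, d), true); no other remaining equation mentions X1.
Delete trivial equation true = true.
Bind R := r(Y1, wrap(Y1)); substituting into the remaining equation gives: wrap(r(wrap(r(a, Y1)), wrap(r(r(Y1, r(Y1, wrap(Y1))), r(wrap(r(Y1, wrap(Y1))), 1))))) = wrap(r(wrap(Y1), wrap(X))). Substituting into the earlier binding gives Y := wrap(r(Y1, wrap(Y1))).
Decompose wrap/1: r(wrap(r(a, Y1)), wrap(r(r(Y1, r(Y1, wrap(Y1))), r(wrap(r(Y1, wrap(Y1))), 1)))) = r(wrap(Y1), wrap(X)).
Decompose r/2: wrap(r(a, Y1)) = wrap(Y1),  wrap(r(r(Y1, r(Y1, wrap(Y1))), r(wrap(r(Y1, wrap(Y1))), 1))) = wrap(X).
Decompose wrap/1: r(a, Y1) = Y1.
Occurs check fails: Y1 occurs in r(a, Y1); the equation Y1 = r(a, Y1) has no finite solution.

FAIL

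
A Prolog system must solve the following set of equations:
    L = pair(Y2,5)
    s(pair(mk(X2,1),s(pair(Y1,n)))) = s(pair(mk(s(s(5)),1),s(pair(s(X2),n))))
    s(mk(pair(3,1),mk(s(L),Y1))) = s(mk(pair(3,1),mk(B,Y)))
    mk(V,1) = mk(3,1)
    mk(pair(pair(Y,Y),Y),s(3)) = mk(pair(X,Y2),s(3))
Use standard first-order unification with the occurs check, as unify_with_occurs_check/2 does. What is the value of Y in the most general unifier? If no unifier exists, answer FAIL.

s(s(s(5)))

Bind L := pair(Y2,5); substituting into the one remaining equation that mentions L gives: s(mk(pair(3,1),mk(s(pair(Y2,5)),Y1))) = s(mk(pair(3,1),mk(B,Y))).
Decompose s/1: pair(mk(X2,1),s(pair(Y1,n))) = pair(mk(s(s(5)),1),s(pair(s(X2),n))).
Decompose pair/2: mk(X2,1) = mk(s(s(5)),1),  s(pair(Y1,n)) = s(pair(s(X2),n)).
Decompose mk/2: X2 = s(s(5)),  1 = 1.
Bind X2 := s(s(5)); substituting into the one remaining equation that mentions X2 gives: s(pair(Y1,n)) = s(pair(s(s(s(5))),n)).
Delete trivial equation 1 = 1.
Decompose s/1: pair(Y1,n) = pair(s(s(s(5))),n).
Decompose pair/2: Y1 = s(s(s(5))),  n = n.
Bind Y1 := s(s(s(5))); substituting into the one remaining equation that mentions Y1 gives: s(mk(pair(3,1),mk(s(pair(Y2,5)),s(s(s(5)))))) = s(mk(pair(3,1),mk(B,Y))).
Delete trivial equation n = n.
Decompose s/1: mk(pair(3,1),mk(s(pair(Y2,5)),s(s(s(5))))) = mk(pair(3,1),mk(B,Y)).
Decompose mk/2: pair(3,1) = pair(3,1),  mk(s(pair(Y2,5)),s(s(s(5)))) = mk(B,Y).
Delete trivial equation pair(3,1) = pair(3,1).
Decompose mk/2: s(pair(Y2,5)) = B,  s(s(s(5))) = Y.
Bind B := s(pair(Y2,5)); no other remaining equation mentions B.
Bind Y := s(s(s(5))); substituting into the one remaining equation that mentions Y gives: mk(pair(pair(s(s(s(5))),s(s(s(5)))),s(s(s(5)))),s(3)) = mk(pair(X,Y2),s(3)).
Decompose mk/2: V = 3,  1 = 1.
Bind V := 3; no other remaining equation mentions V.
Delete trivial equation 1 = 1.
Decompose mk/2: pair(pair(s(s(s(5))),s(s(s(5)))),s(s(s(5)))) = pair(X,Y2),  s(3) = s(3).
Decompose pair/2: pair(s(s(s(5))),s(s(s(5)))) = X,  s(s(s(5))) = Y2.
Bind X := pair(s(s(s(5))),s(s(s(5)))); no other remaining equation mentions X.
Bind Y2 := s(s(s(5))); no other remaining equation mentions Y2. Substituting into the earlier bindings gives L := pair(s(s(s(5))),5), B := s(pair(s(s(s(5))),5)).
Delete trivial equation s(3) = s(3).
MGU = { L = pair(s(s(s(5))),5), X2 = s(s(5)), Y1 = s(s(s(5))), B = s(pair(s(s(s(5))),5)), Y = s(s(s(5))), V = 3, X = pair(s(s(s(5))),s(s(s(5)))), Y2 = s(s(s(5))) }, so Y = s(s(s(5))).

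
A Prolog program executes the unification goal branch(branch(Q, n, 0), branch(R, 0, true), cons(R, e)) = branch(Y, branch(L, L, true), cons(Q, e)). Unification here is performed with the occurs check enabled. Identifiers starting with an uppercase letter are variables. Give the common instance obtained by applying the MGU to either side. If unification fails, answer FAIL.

Decompose branch/3: branch(Q, n, 0) = Y,  branch(R, 0, true) = branch(L, L, true),  cons(R, e) = cons(Q, e).
Bind Y := branch(Q, n, 0); no other remaining equation mentions Y.
Decompose branch/3: R = L,  0 = L,  true = true.
Bind R := L; substituting into the one remaining equation that mentions R gives: cons(L, e) = cons(Q, e).
Bind L := 0; substituting into the one remaining equation that mentions L gives: cons(0, e) = cons(Q, e). Substituting into the earlier binding gives R := 0.
Delete trivial equation true = true.
Decompose cons/2: 0 = Q,  e = e.
Bind Q := 0; no other remaining equation mentions Q. Substituting into the earlier binding gives Y := branch(0, n, 0).
Delete trivial equation e = e.
Applying the MGU to either side gives branch(branch(0, n, 0), branch(0, 0, true), cons(0, e)).

branch(branch(0, n, 0), branch(0, 0, true), cons(0, e))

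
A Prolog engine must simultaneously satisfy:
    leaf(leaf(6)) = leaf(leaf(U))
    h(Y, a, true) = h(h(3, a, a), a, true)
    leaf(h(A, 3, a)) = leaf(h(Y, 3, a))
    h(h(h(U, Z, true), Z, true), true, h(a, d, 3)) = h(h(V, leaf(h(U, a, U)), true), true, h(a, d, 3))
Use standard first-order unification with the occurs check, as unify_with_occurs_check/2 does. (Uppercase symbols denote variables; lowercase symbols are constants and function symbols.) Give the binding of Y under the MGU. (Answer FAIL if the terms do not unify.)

Decompose leaf/1: leaf(6) = leaf(U).
Decompose leaf/1: 6 = U.
Bind U := 6; substituting into the one remaining equation that mentions U gives: h(h(h(6, Z, true), Z, true), true, h(a, d, 3)) = h(h(V, leaf(h(6, a, 6)), true), true, h(a, d, 3)).
Decompose h/3: Y = h(3, a, a),  a = a,  true = true.
Bind Y := h(3, a, a); substituting into the one remaining equation that mentions Y gives: leaf(h(A, 3, a)) = leaf(h(h(3, a, a), 3, a)).
Delete trivial equation a = a.
Delete trivial equation true = true.
Decompose leaf/1: h(A, 3, a) = h(h(3, a, a), 3, a).
Decompose h/3: A = h(3, a, a),  3 = 3,  a = a.
Bind A := h(3, a, a); no other remaining equation mentions A.
Delete trivial equation 3 = 3.
Delete trivial equation a = a.
Decompose h/3: h(h(6, Z, true), Z, true) = h(V, leaf(h(6, a, 6)), true),  true = true,  h(a, d, 3) = h(a, d, 3).
Decompose h/3: h(6, Z, true) = V,  Z = leaf(h(6, a, 6)),  true = true.
Bind V := h(6, Z, true); no other remaining equation mentions V.
Bind Z := leaf(h(6, a, 6)); no other remaining equation mentions Z. Substituting into the earlier binding gives V := h(6, leaf(h(6, a, 6)), true).
Delete trivial equation true = true.
Delete trivial equation true = true.
Delete trivial equation h(a, d, 3) = h(a, d, 3).
MGU = { U -> 6, Y -> h(3, a, a), A -> h(3, a, a), V -> h(6, leaf(h(6, a, 6)), true), Z -> leaf(h(6, a, 6)) }, so Y -> h(3, a, a).

h(3, a, a)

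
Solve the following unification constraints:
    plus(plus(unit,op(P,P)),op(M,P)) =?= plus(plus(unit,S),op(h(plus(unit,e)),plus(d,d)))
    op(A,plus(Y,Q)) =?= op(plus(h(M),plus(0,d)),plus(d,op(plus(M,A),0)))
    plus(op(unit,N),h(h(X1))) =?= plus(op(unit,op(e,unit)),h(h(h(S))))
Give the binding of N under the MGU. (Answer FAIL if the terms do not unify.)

op(e,unit)

Decompose plus/2: plus(unit,op(P,P)) =?= plus(unit,S),  op(M,P) =?= op(h(plus(unit,e)),plus(d,d)).
Decompose plus/2: unit =?= unit,  op(P,P) =?= S.
Delete trivial equation unit =?= unit.
Bind S := op(P,P); substituting into the one remaining equation that mentions S gives: plus(op(unit,N),h(h(X1))) =?= plus(op(unit,op(e,unit)),h(h(h(op(P,P))))).
Decompose op/2: M =?= h(plus(unit,e)),  P =?= plus(d,d).
Bind M := h(plus(unit,e)); substituting into the one remaining equation that mentions M gives: op(A,plus(Y,Q)) =?= op(plus(h(h(plus(unit,e))),plus(0,d)),plus(d,op(plus(h(plus(unit,e)),A),0))).
Bind P := plus(d,d); substituting into the one remaining equation that mentions P gives: plus(op(unit,N),h(h(X1))) =?= plus(op(unit,op(e,unit)),h(h(h(op(plus(d,d),plus(d,d)))))). Substituting into the earlier binding gives S := op(plus(d,d),plus(d,d)).
Decompose op/2: A =?= plus(h(h(plus(unit,e))),plus(0,d)),  plus(Y,Q) =?= plus(d,op(plus(h(plus(unit,e)),A),0)).
Bind A := plus(h(h(plus(unit,e))),plus(0,d)); substituting into the one remaining equation that mentions A gives: plus(Y,Q) =?= plus(d,op(plus(h(plus(unit,e)),plus(h(h(plus(unit,e))),plus(0,d))),0)).
Decompose plus/2: Y =?= d,  Q =?= op(plus(h(plus(unit,e)),plus(h(h(plus(unit,e))),plus(0,d))),0).
Bind Y := d; no other remaining equation mentions Y.
Bind Q := op(plus(h(plus(unit,e)),plus(h(h(plus(unit,e))),plus(0,d))),0); no other remaining equation mentions Q.
Decompose plus/2: op(unit,N) =?= op(unit,op(e,unit)),  h(h(X1)) =?= h(h(h(op(plus(d,d),plus(d,d))))).
Decompose op/2: unit =?= unit,  N =?= op(e,unit).
Delete trivial equation unit =?= unit.
Bind N := op(e,unit); no other remaining equation mentions N.
Decompose h/1: h(X1) =?= h(h(op(plus(d,d),plus(d,d)))).
Decompose h/1: X1 =?= h(op(plus(d,d),plus(d,d))).
Bind X1 := h(op(plus(d,d),plus(d,d))).
MGU = { S := op(plus(d,d),plus(d,d)), M := h(plus(unit,e)), P := plus(d,d), A := plus(h(h(plus(unit,e))),plus(0,d)), Y := d, Q := op(plus(h(plus(unit,e)),plus(h(h(plus(unit,e))),plus(0,d))),0), N := op(e,unit), X1 := h(op(plus(d,d),plus(d,d))) }, so N := op(e,unit).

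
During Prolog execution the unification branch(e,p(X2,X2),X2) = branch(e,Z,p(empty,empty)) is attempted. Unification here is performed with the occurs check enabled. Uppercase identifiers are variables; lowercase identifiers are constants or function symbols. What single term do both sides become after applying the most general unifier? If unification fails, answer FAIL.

branch(e,p(p(empty,empty),p(empty,empty)),p(empty,empty))

Decompose branch/3: e = e,  p(X2,X2) = Z,  X2 = p(empty,empty).
Delete trivial equation e = e.
Bind Z := p(X2,X2); no other remaining equation mentions Z.
Bind X2 := p(empty,empty). Substituting into the earlier binding gives Z := p(p(empty,empty),p(empty,empty)).
Applying the MGU to either side gives branch(e,p(p(empty,empty),p(empty,empty)),p(empty,empty)).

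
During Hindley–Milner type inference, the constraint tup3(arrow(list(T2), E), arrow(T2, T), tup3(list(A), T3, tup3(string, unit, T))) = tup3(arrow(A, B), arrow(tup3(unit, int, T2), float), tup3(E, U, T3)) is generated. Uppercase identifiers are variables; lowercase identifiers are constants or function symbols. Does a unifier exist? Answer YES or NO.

Decompose tup3/3: arrow(list(T2), E) = arrow(A, B),  arrow(T2, T) = arrow(tup3(unit, int, T2), float),  tup3(list(A), T3, tup3(string, unit, T)) = tup3(E, U, T3).
Decompose arrow/2: list(T2) = A,  E = B.
Bind A := list(T2); substituting into the one remaining equation that mentions A gives: tup3(list(list(T2)), T3, tup3(string, unit, T)) = tup3(E, U, T3).
Bind E := B; substituting into the one remaining equation that mentions E gives: tup3(list(list(T2)), T3, tup3(string, unit, T)) = tup3(B, U, T3).
Decompose arrow/2: T2 = tup3(unit, int, T2),  T = float.
Occurs check fails: T2 occurs in tup3(unit, int, T2); the equation T2 = tup3(unit, int, T2) has no finite solution.

NO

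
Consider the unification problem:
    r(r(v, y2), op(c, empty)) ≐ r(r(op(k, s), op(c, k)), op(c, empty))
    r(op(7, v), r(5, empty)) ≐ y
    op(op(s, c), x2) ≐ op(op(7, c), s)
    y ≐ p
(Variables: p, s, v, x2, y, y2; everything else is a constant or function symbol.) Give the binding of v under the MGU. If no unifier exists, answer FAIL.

Decompose r/2: r(v, y2) ≐ r(op(k, s), op(c, k)),  op(c, empty) ≐ op(c, empty).
Decompose r/2: v ≐ op(k, s),  y2 ≐ op(c, k).
Bind v := op(k, s); substituting into the one remaining equation that mentions v gives: r(op(7, op(k, s)), r(5, empty)) ≐ y.
Bind y2 := op(c, k); no other remaining equation mentions y2.
Delete trivial equation op(c, empty) ≐ op(c, empty).
Bind y := r(op(7, op(k, s)), r(5, empty)); substituting into the one remaining equation that mentions y gives: r(op(7, op(k, s)), r(5, empty)) ≐ p.
Decompose op/2: op(s, c) ≐ op(7, c),  x2 ≐ s.
Decompose op/2: s ≐ 7,  c ≐ c.
Bind s := 7; substituting into the 2 remaining equations that mention s gives: x2 ≐ 7,  r(op(7, op(k, 7)), r(5, empty)) ≐ p. Substituting into the earlier bindings gives v := op(k, 7), y := r(op(7, op(k, 7)), r(5, empty)).
Delete trivial equation c ≐ c.
Bind x2 := 7; no other remaining equation mentions x2.
Bind p := r(op(7, op(k, 7)), r(5, empty)).
MGU = { v ↦ op(k, 7), y2 ↦ op(c, k), y ↦ r(op(7, op(k, 7)), r(5, empty)), s ↦ 7, x2 ↦ 7, p ↦ r(op(7, op(k, 7)), r(5, empty)) }, so v ↦ op(k, 7).

op(k, 7)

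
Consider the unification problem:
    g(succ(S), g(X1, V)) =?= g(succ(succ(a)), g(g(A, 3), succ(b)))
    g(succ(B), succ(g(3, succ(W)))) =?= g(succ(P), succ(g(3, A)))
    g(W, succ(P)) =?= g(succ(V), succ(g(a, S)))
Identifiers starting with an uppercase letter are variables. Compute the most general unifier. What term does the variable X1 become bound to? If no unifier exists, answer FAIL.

g(succ(succ(succ(b))), 3)

Decompose g/2: succ(S) =?= succ(succ(a)),  g(X1, V) =?= g(g(A, 3), succ(b)).
Decompose succ/1: S =?= succ(a).
Bind S := succ(a); substituting into the one remaining equation that mentions S gives: g(W, succ(P)) =?= g(succ(V), succ(g(a, succ(a)))).
Decompose g/2: X1 =?= g(A, 3),  V =?= succ(b).
Bind X1 := g(A, 3); no other remaining equation mentions X1.
Bind V := succ(b); substituting into the one remaining equation that mentions V gives: g(W, succ(P)) =?= g(succ(succ(b)), succ(g(a, succ(a)))).
Decompose g/2: succ(B) =?= succ(P),  succ(g(3, succ(W))) =?= succ(g(3, A)).
Decompose succ/1: B =?= P.
Bind B := P; no other remaining equation mentions B.
Decompose succ/1: g(3, succ(W)) =?= g(3, A).
Decompose g/2: 3 =?= 3,  succ(W) =?= A.
Delete trivial equation 3 =?= 3.
Bind A := succ(W); no other remaining equation mentions A. Substituting into the earlier binding gives X1 := g(succ(W), 3).
Decompose g/2: W =?= succ(succ(b)),  succ(P) =?= succ(g(a, succ(a))).
Bind W := succ(succ(b)); no other remaining equation mentions W. Substituting into the earlier bindings gives X1 := g(succ(succ(succ(b))), 3), A := succ(succ(succ(b))).
Decompose succ/1: P =?= g(a, succ(a)).
Bind P := g(a, succ(a)). Substituting into the earlier binding gives B := g(a, succ(a)).
MGU = { S ↦ succ(a), X1 ↦ g(succ(succ(succ(b))), 3), V ↦ succ(b), B ↦ g(a, succ(a)), A ↦ succ(succ(succ(b))), W ↦ succ(succ(b)), P ↦ g(a, succ(a)) }, so X1 ↦ g(succ(succ(succ(b))), 3).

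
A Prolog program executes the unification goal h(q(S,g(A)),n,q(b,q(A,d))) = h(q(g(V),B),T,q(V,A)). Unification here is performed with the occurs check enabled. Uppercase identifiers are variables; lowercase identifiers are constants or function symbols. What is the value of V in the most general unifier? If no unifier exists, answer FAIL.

Decompose h/3: q(S,g(A)) = q(g(V),B),  n = T,  q(b,q(A,d)) = q(V,A).
Decompose q/2: S = g(V),  g(A) = B.
Bind S := g(V); no other remaining equation mentions S.
Bind B := g(A); no other remaining equation mentions B.
Bind T := n; no other remaining equation mentions T.
Decompose q/2: b = V,  q(A,d) = A.
Bind V := b; no other remaining equation mentions V. Substituting into the earlier binding gives S := g(b).
Occurs check fails: A occurs in q(A,d); the equation A = q(A,d) has no finite solution.

FAIL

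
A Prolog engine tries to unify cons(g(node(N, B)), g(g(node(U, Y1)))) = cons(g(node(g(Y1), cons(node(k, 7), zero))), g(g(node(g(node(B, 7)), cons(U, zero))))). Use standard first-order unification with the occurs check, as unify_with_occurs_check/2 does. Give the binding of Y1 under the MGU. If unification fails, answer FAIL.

Decompose cons/2: g(node(N, B)) = g(node(g(Y1), cons(node(k, 7), zero))),  g(g(node(U, Y1))) = g(g(node(g(node(B, 7)), cons(U, zero)))).
Decompose g/1: node(N, B) = node(g(Y1), cons(node(k, 7), zero)).
Decompose node/2: N = g(Y1),  B = cons(node(k, 7), zero).
Bind N := g(Y1); no other remaining equation mentions N.
Bind B := cons(node(k, 7), zero); substituting into the remaining equation gives: g(g(node(U, Y1))) = g(g(node(g(node(cons(node(k, 7), zero), 7)), cons(U, zero)))).
Decompose g/1: g(node(U, Y1)) = g(node(g(node(cons(node(k, 7), zero), 7)), cons(U, zero))).
Decompose g/1: node(U, Y1) = node(g(node(cons(node(k, 7), zero), 7)), cons(U, zero)).
Decompose node/2: U = g(node(cons(node(k, 7), zero), 7)),  Y1 = cons(U, zero).
Bind U := g(node(cons(node(k, 7), zero), 7)); substituting into the remaining equation gives: Y1 = cons(g(node(cons(node(k, 7), zero), 7)), zero).
Bind Y1 := cons(g(node(cons(node(k, 7), zero), 7)), zero). Substituting into the earlier binding gives N := g(cons(g(node(cons(node(k, 7), zero), 7)), zero)).
MGU = { N = g(cons(g(node(cons(node(k, 7), zero), 7)), zero)), B = cons(node(k, 7), zero), U = g(node(cons(node(k, 7), zero), 7)), Y1 = cons(g(node(cons(node(k, 7), zero), 7)), zero) }, so Y1 = cons(g(node(cons(node(k, 7), zero), 7)), zero).

cons(g(node(cons(node(k, 7), zero), 7)), zero)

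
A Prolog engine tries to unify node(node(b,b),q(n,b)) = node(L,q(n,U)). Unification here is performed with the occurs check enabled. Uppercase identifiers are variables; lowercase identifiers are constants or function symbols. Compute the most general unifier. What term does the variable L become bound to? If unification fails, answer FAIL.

Decompose node/2: node(b,b) = L,  q(n,b) = q(n,U).
Bind L := node(b,b); no other remaining equation mentions L.
Decompose q/2: n = n,  b = U.
Delete trivial equation n = n.
Bind U := b.
MGU = { L ↦ node(b,b), U ↦ b }, so L ↦ node(b,b).

node(b,b)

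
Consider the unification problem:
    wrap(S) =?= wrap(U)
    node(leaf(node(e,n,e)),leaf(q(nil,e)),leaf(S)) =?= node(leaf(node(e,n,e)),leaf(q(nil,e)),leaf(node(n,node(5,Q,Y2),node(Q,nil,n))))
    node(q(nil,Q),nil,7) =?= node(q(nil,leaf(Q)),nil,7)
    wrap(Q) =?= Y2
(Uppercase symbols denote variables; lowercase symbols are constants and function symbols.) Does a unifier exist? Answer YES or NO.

Decompose wrap/1: S =?= U.
Bind S := U; substituting into the one remaining equation that mentions S gives: node(leaf(node(e,n,e)),leaf(q(nil,e)),leaf(U)) =?= node(leaf(node(e,n,e)),leaf(q(nil,e)),leaf(node(n,node(5,Q,Y2),node(Q,nil,n)))).
Decompose node/3: leaf(node(e,n,e)) =?= leaf(node(e,n,e)),  leaf(q(nil,e)) =?= leaf(q(nil,e)),  leaf(U) =?= leaf(node(n,node(5,Q,Y2),node(Q,nil,n))).
Delete trivial equation leaf(node(e,n,e)) =?= leaf(node(e,n,e)).
Delete trivial equation leaf(q(nil,e)) =?= leaf(q(nil,e)).
Decompose leaf/1: U =?= node(n,node(5,Q,Y2),node(Q,nil,n)).
Bind U := node(n,node(5,Q,Y2),node(Q,nil,n)); no other remaining equation mentions U. Substituting into the earlier binding gives S := node(n,node(5,Q,Y2),node(Q,nil,n)).
Decompose node/3: q(nil,Q) =?= q(nil,leaf(Q)),  nil =?= nil,  7 =?= 7.
Decompose q/2: nil =?= nil,  Q =?= leaf(Q).
Delete trivial equation nil =?= nil.
Occurs check fails: Q occurs in leaf(Q); the equation Q =?= leaf(Q) has no finite solution.

NO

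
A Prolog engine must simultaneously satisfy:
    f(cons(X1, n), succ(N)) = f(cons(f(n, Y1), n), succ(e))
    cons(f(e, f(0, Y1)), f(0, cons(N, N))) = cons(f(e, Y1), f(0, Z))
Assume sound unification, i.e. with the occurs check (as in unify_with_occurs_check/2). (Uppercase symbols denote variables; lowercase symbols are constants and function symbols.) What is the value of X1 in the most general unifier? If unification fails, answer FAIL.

FAIL

Decompose f/2: cons(X1, n) = cons(f(n, Y1), n),  succ(N) = succ(e).
Decompose cons/2: X1 = f(n, Y1),  n = n.
Bind X1 := f(n, Y1); no other remaining equation mentions X1.
Delete trivial equation n = n.
Decompose succ/1: N = e.
Bind N := e; substituting into the remaining equation gives: cons(f(e, f(0, Y1)), f(0, cons(e, e))) = cons(f(e, Y1), f(0, Z)).
Decompose cons/2: f(e, f(0, Y1)) = f(e, Y1),  f(0, cons(e, e)) = f(0, Z).
Decompose f/2: e = e,  f(0, Y1) = Y1.
Delete trivial equation e = e.
Occurs check fails: Y1 occurs in f(0, Y1); the equation Y1 = f(0, Y1) has no finite solution.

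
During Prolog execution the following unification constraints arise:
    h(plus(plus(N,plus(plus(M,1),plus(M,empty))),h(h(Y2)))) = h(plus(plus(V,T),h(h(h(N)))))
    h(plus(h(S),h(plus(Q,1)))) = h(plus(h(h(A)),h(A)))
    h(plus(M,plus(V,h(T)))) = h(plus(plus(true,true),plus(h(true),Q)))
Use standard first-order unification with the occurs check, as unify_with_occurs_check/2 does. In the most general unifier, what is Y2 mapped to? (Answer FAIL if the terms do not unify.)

h(h(true))

Decompose h/1: plus(plus(N,plus(plus(M,1),plus(M,empty))),h(h(Y2))) = plus(plus(V,T),h(h(h(N)))).
Decompose plus/2: plus(N,plus(plus(M,1),plus(M,empty))) = plus(V,T),  h(h(Y2)) = h(h(h(N))).
Decompose plus/2: N = V,  plus(plus(M,1),plus(M,empty)) = T.
Bind N := V; substituting into the one remaining equation that mentions N gives: h(h(Y2)) = h(h(h(V))).
Bind T := plus(plus(M,1),plus(M,empty)); substituting into the one remaining equation that mentions T gives: h(plus(M,plus(V,h(plus(plus(M,1),plus(M,empty)))))) = h(plus(plus(true,true),plus(h(true),Q))).
Decompose h/1: h(Y2) = h(h(V)).
Decompose h/1: Y2 = h(V).
Bind Y2 := h(V); no other remaining equation mentions Y2.
Decompose h/1: plus(h(S),h(plus(Q,1))) = plus(h(h(A)),h(A)).
Decompose plus/2: h(S) = h(h(A)),  h(plus(Q,1)) = h(A).
Decompose h/1: S = h(A).
Bind S := h(A); no other remaining equation mentions S.
Decompose h/1: plus(Q,1) = A.
Bind A := plus(Q,1); no other remaining equation mentions A. Substituting into the earlier binding gives S := h(plus(Q,1)).
Decompose h/1: plus(M,plus(V,h(plus(plus(M,1),plus(M,empty))))) = plus(plus(true,true),plus(h(true),Q)).
Decompose plus/2: M = plus(true,true),  plus(V,h(plus(plus(M,1),plus(M,empty)))) = plus(h(true),Q).
Bind M := plus(true,true); substituting into the remaining equation gives: plus(V,h(plus(plus(plus(true,true),1),plus(plus(true,true),empty)))) = plus(h(true),Q). Substituting into the earlier binding gives T := plus(plus(plus(true,true),1),plus(plus(true,true),empty)).
Decompose plus/2: V = h(true),  h(plus(plus(plus(true,true),1),plus(plus(true,true),empty))) = Q.
Bind V := h(true); no other remaining equation mentions V. Substituting into the earlier bindings gives N := h(true), Y2 := h(h(true)).
Bind Q := h(plus(plus(plus(true,true),1),plus(plus(true,true),empty))). Substituting into the earlier bindings gives S := h(plus(h(plus(plus(plus(true,true),1),plus(plus(true,true),empty))),1)), A := plus(h(plus(plus(plus(true,true),1),plus(plus(true,true),empty))),1).
MGU = { N = h(true), T = plus(plus(plus(true,true),1),plus(plus(true,true),empty)), Y2 = h(h(true)), S = h(plus(h(plus(plus(plus(true,true),1),plus(plus(true,true),empty))),1)), A = plus(h(plus(plus(plus(true,true),1),plus(plus(true,true),empty))),1), M = plus(true,true), V = h(true), Q = h(plus(plus(plus(true,true),1),plus(plus(true,true),empty))) }, so Y2 = h(h(true)).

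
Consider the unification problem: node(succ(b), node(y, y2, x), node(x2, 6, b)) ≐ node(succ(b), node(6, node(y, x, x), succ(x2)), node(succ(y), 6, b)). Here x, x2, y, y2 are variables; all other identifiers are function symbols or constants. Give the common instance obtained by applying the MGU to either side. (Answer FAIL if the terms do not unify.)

Decompose node/3: succ(b) ≐ succ(b),  node(y, y2, x) ≐ node(6, node(y, x, x), succ(x2)),  node(x2, 6, b) ≐ node(succ(y), 6, b).
Delete trivial equation succ(b) ≐ succ(b).
Decompose node/3: y ≐ 6,  y2 ≐ node(y, x, x),  x ≐ succ(x2).
Bind y := 6; substituting into the 2 remaining equations that mention y gives: y2 ≐ node(6, x, x),  node(x2, 6, b) ≐ node(succ(6), 6, b).
Bind y2 := node(6, x, x); no other remaining equation mentions y2.
Bind x := succ(x2); no other remaining equation mentions x. Substituting into the earlier binding gives y2 := node(6, succ(x2), succ(x2)).
Decompose node/3: x2 ≐ succ(6),  6 ≐ 6,  b ≐ b.
Bind x2 := succ(6); no other remaining equation mentions x2. Substituting into the earlier bindings gives y2 := node(6, succ(succ(6)), succ(succ(6))), x := succ(succ(6)).
Delete trivial equation 6 ≐ 6.
Delete trivial equation b ≐ b.
Applying the MGU to either side gives node(succ(b), node(6, node(6, succ(succ(6)), succ(succ(6))), succ(succ(6))), node(succ(6), 6, b)).

node(succ(b), node(6, node(6, succ(succ(6)), succ(succ(6))), succ(succ(6))), node(succ(6), 6, b))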